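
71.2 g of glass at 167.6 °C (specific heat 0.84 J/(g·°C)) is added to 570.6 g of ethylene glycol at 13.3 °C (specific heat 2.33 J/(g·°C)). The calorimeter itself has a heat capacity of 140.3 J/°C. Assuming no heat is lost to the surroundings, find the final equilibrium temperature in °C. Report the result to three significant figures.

T_f = 19.3 °C

Heat lost by glass = heat gained by ethylene glycol + calorimeter.
(71.2)(0.84)(167.6 − T) = [(570.6)(2.33) + 140.3](T − 13.3)
59.808 (167.6 − T) = 1469.798 (T − 13.3)
10024 − 59.808 T = 1469.798 T − 19548
29572 = 1529.606 T
T = 19.33 °C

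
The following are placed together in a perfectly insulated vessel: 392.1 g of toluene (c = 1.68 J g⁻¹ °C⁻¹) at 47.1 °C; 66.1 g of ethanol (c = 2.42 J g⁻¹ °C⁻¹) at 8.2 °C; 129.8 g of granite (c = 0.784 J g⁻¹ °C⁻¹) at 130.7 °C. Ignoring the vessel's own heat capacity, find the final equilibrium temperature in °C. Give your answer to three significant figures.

T_f = 49.6 °C

Σ mᵢcᵢ(T − Tᵢ) = 0  ⇒  T = Σ mᵢcᵢTᵢ / Σ mᵢcᵢ
Σ mᵢcᵢ = 392.1×1.68 + 66.1×2.42 + 129.8×0.784 = 920.4532
Σ mᵢcᵢTᵢ = 658.728×47.1 + 159.962×8.2 + 101.7632×130.7 = 45638
T = 45638 / 920.4532 = 49.58 °C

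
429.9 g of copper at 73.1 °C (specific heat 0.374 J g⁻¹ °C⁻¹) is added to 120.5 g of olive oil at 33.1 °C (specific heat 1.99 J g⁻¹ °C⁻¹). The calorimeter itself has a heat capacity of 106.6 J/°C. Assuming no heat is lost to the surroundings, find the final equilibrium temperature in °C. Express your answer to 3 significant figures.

Heat lost by copper = heat gained by olive oil + calorimeter.
(429.9)(0.374)(73.1 − T) = [(120.5)(1.99) + 106.6](T − 33.1)
160.7826 (73.1 − T) = 346.395 (T − 33.1)
11753 − 160.7826 T = 346.395 T − 11466
23219 = 507.1776 T
T = 45.78 °C

T_f = 45.8 °C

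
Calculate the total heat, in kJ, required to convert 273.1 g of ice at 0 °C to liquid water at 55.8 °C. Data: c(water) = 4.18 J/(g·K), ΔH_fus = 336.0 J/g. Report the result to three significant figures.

q1 (melt at 0 °C): 273.1 × 336.0 = 91762 J
q2 (heat water 0.0→55.8 °C): 273.1 × 4.18 × 55.8 = 63699 J
Total: 91762 + 63699 = 155461 J = 155 kJ

q = 155 kJ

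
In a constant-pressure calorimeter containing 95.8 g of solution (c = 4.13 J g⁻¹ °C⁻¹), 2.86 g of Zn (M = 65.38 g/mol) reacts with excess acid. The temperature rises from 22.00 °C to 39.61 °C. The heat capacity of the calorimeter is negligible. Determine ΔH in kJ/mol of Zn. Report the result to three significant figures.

ΔH = -159 kJ/mol

|ΔT| = |39.61 − 22.00| = 17.61 °C
|q_surr| = (95.8 × 4.13) × 17.61 = 395.654 × 17.61 = 6967 J
n(Zn) = 2.86 / 65.38 = 0.04374 mol
Temperature rose, so q_rxn = −|q_surr| = -6.967 kJ
ΔH = q_rxn / n = -159.3 kJ/mol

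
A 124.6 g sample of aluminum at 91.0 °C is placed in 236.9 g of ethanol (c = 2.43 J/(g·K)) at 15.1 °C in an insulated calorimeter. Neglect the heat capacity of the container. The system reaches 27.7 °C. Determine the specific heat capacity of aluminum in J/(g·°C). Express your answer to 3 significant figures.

q_gained = (236.9 × 2.43) × (27.7 − 15.1) = 7253 J
q_lost = 124.6 × c × (91.0 − 27.7) = 7887.18 c
Set equal: c = 7253 / 7887.18 = 0.920 J/(g·°C)

c = 0.920 J/(g·°C)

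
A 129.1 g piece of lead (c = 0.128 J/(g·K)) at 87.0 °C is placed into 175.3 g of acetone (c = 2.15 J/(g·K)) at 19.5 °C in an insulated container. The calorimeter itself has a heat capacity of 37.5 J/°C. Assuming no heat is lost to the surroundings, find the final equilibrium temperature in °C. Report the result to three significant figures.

T_f = 22.1 °C

Heat lost by lead = heat gained by acetone + calorimeter.
(129.1)(0.128)(87.0 − T) = [(175.3)(2.15) + 37.5](T − 19.5)
16.5248 (87.0 − T) = 414.395 (T − 19.5)
1437.7 − 16.5248 T = 414.395 T − 8080.7
9518.4 = 430.9198 T
T = 22.09 °C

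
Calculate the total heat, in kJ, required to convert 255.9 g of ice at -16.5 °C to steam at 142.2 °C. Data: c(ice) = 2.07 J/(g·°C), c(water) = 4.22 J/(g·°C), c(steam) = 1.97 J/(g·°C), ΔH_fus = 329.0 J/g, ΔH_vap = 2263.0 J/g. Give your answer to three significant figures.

q1 (heat ice -16.5→0.0 °C): 255.9 × 2.07 × 16.5 = 8740 J
q2 (melt at 0 °C): 255.9 × 329.0 = 84191 J
q3 (heat water 0.0→100.0 °C): 255.9 × 4.22 × 100.0 = 107990 J
q4 (vaporize at 100 °C): 255.9 × 2263.0 = 579102 J
q5 (heat steam 100.0→142.2 °C): 255.9 × 1.97 × 42.2 = 21274 J
Total: 8740 + 84191 + 107990 + 579102 + 21274 = 801297 J = 801 kJ

q = 801 kJ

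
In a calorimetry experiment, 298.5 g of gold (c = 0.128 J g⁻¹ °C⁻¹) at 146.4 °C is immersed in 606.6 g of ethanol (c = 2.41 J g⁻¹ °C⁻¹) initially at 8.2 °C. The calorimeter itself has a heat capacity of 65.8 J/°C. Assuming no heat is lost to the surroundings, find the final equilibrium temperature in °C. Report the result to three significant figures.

T_f = 11.6 °C

Heat lost by gold = heat gained by ethanol + calorimeter.
(298.5)(0.128)(146.4 − T) = [(606.6)(2.41) + 65.8](T − 8.2)
38.208 (146.4 − T) = 1527.706 (T − 8.2)
5593.7 − 38.208 T = 1527.706 T − 12527
18120.7 = 1565.914 T
T = 11.57 °C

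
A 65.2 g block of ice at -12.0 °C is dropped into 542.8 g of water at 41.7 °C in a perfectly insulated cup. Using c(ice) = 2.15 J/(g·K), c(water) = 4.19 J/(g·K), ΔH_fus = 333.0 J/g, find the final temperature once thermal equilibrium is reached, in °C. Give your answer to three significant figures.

Heat to bring ice to 0 °C and melt it: q₁ = 65.2×2.15×12.0 + 65.2×333.0 = 23394 J
Heat the water can supply cooling to 0 °C: 542.8×4.19×41.7 = 94839.6 J > q₁, so all ice melts.
Energy balance: 542.8×4.19×(41.7 − T) = 23394 + 65.2×4.19×(T − 0)
2274.332(41.7 − T) = 23394 + 273.188 T
94839.6 − 23394 = 2547.520 T
T = 71445.6 / 2547.520 = 28.045 °C

T_f = 28.0 °C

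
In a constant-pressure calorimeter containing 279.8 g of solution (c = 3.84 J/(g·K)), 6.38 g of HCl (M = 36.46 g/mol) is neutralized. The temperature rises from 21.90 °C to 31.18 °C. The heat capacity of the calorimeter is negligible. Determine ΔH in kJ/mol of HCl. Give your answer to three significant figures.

ΔH = -57.0 kJ/mol

|ΔT| = |31.18 − 21.90| = 9.28 °C
|q_surr| = (279.8 × 3.84) × 9.28 = 1074.432 × 9.28 = 9971 J
n(HCl) = 6.38 / 36.46 = 0.1750 mol
Temperature rose, so q_rxn = −|q_surr| = -9.971 kJ
ΔH = q_rxn / n = -56.98 kJ/mol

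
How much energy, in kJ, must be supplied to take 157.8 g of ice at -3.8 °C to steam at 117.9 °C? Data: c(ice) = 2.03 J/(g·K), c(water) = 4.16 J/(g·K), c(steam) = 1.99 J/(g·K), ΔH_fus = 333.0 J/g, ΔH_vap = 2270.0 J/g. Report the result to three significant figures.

q = 483 kJ

q1 (heat ice -3.8→0.0 °C): 157.8 × 2.03 × 3.8 = 1217 J
q2 (melt at 0 °C): 157.8 × 333.0 = 52547 J
q3 (heat water 0.0→100.0 °C): 157.8 × 4.16 × 100.0 = 65645 J
q4 (vaporize at 100 °C): 157.8 × 2270.0 = 358206 J
q5 (heat steam 100.0→117.9 °C): 157.8 × 1.99 × 17.9 = 5621 J
Total: 1217 + 52547 + 65645 + 358206 + 5621 = 483236 J = 483 kJ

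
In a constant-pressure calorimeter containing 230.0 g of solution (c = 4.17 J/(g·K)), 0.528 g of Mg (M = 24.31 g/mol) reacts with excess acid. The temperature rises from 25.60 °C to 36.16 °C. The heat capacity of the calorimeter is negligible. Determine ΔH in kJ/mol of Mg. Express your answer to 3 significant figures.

|ΔT| = |36.16 − 25.60| = 10.56 °C
|q_surr| = (230.0 × 4.17) × 10.56 = 959.1 × 10.56 = 10130 J
n(Mg) = 0.528 / 24.31 = 0.02172 mol
Temperature rose, so q_rxn = −|q_surr| = -10.13 kJ
ΔH = q_rxn / n = -466.4 kJ/mol

ΔH = -466 kJ/mol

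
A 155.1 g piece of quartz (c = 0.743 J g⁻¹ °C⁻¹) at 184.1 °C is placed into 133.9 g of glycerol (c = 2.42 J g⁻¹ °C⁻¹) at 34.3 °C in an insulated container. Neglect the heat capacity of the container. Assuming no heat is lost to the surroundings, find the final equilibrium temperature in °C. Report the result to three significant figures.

Heat lost by quartz = heat gained by glycerol.
(155.1)(0.743)(184.1 − T) = (133.9)(2.42)(T − 34.3)
115.2393 (184.1 − T) = 324.038 (T − 34.3)
21216 − 115.2393 T = 324.038 T − 11115
32331 = 439.2773 T
T = 73.60 °C

T_f = 73.6 °C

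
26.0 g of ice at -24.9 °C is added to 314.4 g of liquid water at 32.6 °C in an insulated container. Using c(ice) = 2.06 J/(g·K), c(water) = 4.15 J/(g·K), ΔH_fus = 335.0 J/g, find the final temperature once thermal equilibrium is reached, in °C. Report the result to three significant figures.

Heat to bring ice to 0 °C and melt it: q₁ = 26.0×2.06×24.9 + 26.0×335.0 = 10044 J
Heat the water can supply cooling to 0 °C: 314.4×4.15×32.6 = 42535.2 J > q₁, so all ice melts.
Energy balance: 314.4×4.15×(32.6 − T) = 10044 + 26.0×4.15×(T − 0)
1304.76(32.6 − T) = 10044 + 107.9 T
42535.2 − 10044 = 1412.66 T
T = 32491.2 / 1412.66 = 23.00 °C

T_f = 23.0 °C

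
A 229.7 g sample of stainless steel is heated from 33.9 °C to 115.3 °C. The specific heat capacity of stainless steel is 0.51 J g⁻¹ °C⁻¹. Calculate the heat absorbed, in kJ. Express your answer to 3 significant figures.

q = 9.54 kJ

q = m c ΔT = 229.7 × 0.51 × (115.3 − 33.9)
q = 229.7 × 0.51 × 81.4 = 9536 J = 9.54 kJ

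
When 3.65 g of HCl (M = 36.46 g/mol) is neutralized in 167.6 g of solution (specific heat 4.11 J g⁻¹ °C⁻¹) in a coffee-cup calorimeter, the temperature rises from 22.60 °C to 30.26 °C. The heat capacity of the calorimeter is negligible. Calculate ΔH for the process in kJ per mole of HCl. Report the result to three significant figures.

|ΔT| = |30.26 − 22.60| = 7.66 °C
|q_surr| = (167.6 × 4.11) × 7.66 = 688.836 × 7.66 = 5276 J
n(HCl) = 3.65 / 36.46 = 0.1001 mol
Temperature rose, so q_rxn = −|q_surr| = -5.276 kJ
ΔH = q_rxn / n = -52.71 kJ/mol

ΔH = -52.7 kJ/mol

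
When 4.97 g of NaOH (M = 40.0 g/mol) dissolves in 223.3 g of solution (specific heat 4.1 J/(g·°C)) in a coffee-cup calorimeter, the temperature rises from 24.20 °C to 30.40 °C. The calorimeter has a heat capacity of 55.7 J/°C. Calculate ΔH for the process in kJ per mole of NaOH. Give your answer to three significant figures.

|ΔT| = |30.40 − 24.20| = 6.20 °C
|q_surr| = (223.3 × 4.1 + 55.7) × 6.20 = 971.23 × 6.20 = 6021.6 J
n(NaOH) = 4.97 / 40.0 = 0.12425 mol
Temperature rose, so q_rxn = −|q_surr| = -6.0216 kJ
ΔH = q_rxn / n = -48.46 kJ/mol

ΔH = -48.5 kJ/mol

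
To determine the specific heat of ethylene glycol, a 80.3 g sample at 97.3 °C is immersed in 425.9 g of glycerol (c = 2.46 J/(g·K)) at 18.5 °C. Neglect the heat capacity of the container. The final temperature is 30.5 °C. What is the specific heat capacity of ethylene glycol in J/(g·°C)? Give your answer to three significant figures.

c = 2.34 J/(g·°C)

q_gained = (425.9 × 2.46) × (30.5 − 18.5) = 12570 J
q_lost = 80.3 × c × (97.3 − 30.5) = 5364.04 c
Set equal: c = 12570 / 5364.04 = 2.34 J/(g·°C)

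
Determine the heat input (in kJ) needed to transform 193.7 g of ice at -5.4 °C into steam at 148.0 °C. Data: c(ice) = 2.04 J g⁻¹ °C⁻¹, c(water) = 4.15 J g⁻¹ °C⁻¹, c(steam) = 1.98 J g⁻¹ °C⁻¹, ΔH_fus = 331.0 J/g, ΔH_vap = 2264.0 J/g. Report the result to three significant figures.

q1 (heat ice -5.4→0.0 °C): 193.7 × 2.04 × 5.4 = 2134 J
q2 (melt at 0 °C): 193.7 × 331.0 = 64115 J
q3 (heat water 0.0→100.0 °C): 193.7 × 4.15 × 100.0 = 80386 J
q4 (vaporize at 100 °C): 193.7 × 2264.0 = 438537 J
q5 (heat steam 100.0→148.0 °C): 193.7 × 1.98 × 48.0 = 18409 J
Total: 2134 + 64115 + 80386 + 438537 + 18409 = 603581 J = 604 kJ

q = 604 kJ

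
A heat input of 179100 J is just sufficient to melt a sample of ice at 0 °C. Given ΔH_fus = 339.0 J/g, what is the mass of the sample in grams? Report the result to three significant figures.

m = q / ΔH_fus = 179100 J / 339.0 J/g = 528 g

m = 528 g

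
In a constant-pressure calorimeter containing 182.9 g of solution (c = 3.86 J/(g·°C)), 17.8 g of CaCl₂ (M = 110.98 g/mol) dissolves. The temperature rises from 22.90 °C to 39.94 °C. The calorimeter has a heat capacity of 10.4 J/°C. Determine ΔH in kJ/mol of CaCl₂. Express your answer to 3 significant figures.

|ΔT| = |39.94 − 22.90| = 17.04 °C
|q_surr| = (182.9 × 3.86 + 10.4) × 17.04 = 716.394 × 17.04 = 12210 J
n(CaCl₂) = 17.8 / 110.98 = 0.1604 mol
Temperature rose, so q_rxn = −|q_surr| = -12.21 kJ
ΔH = q_rxn / n = -76.12 kJ/mol

ΔH = -76.1 kJ/mol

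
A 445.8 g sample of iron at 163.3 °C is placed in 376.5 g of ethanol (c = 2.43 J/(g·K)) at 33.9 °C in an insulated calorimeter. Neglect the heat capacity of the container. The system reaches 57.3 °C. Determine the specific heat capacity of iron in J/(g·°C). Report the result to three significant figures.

q_gained = (376.5 × 2.43) × (57.3 − 33.9) = 21410 J
q_lost = 445.8 × c × (163.3 − 57.3) = 47254.8 c
Set equal: c = 21410 / 47254.8 = 0.453 J/(g·°C)

c = 0.453 J/(g·°C)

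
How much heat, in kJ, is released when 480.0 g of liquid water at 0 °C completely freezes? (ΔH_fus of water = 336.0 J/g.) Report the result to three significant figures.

q = m × ΔH_fus = 480.0 × 336.0 = 161300 J = 161 kJ

q = 161 kJ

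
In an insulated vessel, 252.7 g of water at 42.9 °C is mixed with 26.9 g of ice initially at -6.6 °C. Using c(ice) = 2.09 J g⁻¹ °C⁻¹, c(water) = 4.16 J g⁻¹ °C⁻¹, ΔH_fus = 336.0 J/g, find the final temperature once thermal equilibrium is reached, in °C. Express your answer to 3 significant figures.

T_f = 30.7 °C

Heat to bring ice to 0 °C and melt it: q₁ = 26.9×2.09×6.6 + 26.9×336.0 = 9409.5 J
Heat the water can supply cooling to 0 °C: 252.7×4.16×42.9 = 45097.9 J > q₁, so all ice melts.
Energy balance: 252.7×4.16×(42.9 − T) = 9409.5 + 26.9×4.16×(T − 0)
1051.232(42.9 − T) = 9409.5 + 111.904 T
45097.9 − 9409.5 = 1163.136 T
T = 35688.4 / 1163.136 = 30.68 °C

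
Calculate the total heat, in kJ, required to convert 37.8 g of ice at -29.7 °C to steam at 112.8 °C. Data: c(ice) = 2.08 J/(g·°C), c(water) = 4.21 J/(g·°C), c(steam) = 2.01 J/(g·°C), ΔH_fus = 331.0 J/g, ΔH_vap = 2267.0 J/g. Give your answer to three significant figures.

q1 (heat ice -29.7→0.0 °C): 37.8 × 2.08 × 29.7 = 2335 J
q2 (melt at 0 °C): 37.8 × 331.0 = 12512 J
q3 (heat water 0.0→100.0 °C): 37.8 × 4.21 × 100.0 = 15914 J
q4 (vaporize at 100 °C): 37.8 × 2267.0 = 85693 J
q5 (heat steam 100.0→112.8 °C): 37.8 × 2.01 × 12.8 = 973 J
Total: 2335 + 12512 + 15914 + 85693 + 973 = 117427 J = 117 kJ

q = 117 kJ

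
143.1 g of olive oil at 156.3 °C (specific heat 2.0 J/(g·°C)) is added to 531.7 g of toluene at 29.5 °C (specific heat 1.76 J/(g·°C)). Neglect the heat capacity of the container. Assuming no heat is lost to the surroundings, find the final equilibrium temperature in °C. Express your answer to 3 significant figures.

T_f = 59.2 °C

Heat lost by olive oil = heat gained by toluene.
(143.1)(2.0)(156.3 − T) = (531.7)(1.76)(T − 29.5)
286.2 (156.3 − T) = 935.792 (T − 29.5)
44733 − 286.2 T = 935.792 T − 27606
72339 = 1221.992 T
T = 59.20 °C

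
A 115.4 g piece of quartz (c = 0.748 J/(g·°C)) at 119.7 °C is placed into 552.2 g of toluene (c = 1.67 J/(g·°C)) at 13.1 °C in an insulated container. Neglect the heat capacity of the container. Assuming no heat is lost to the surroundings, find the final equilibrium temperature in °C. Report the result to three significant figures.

T_f = 22.2 °C

Heat lost by quartz = heat gained by toluene.
(115.4)(0.748)(119.7 − T) = (552.2)(1.67)(T − 13.1)
86.3192 (119.7 − T) = 922.174 (T − 13.1)
10332 − 86.3192 T = 922.174 T − 12080
22412 = 1008.4932 T
T = 22.22 °C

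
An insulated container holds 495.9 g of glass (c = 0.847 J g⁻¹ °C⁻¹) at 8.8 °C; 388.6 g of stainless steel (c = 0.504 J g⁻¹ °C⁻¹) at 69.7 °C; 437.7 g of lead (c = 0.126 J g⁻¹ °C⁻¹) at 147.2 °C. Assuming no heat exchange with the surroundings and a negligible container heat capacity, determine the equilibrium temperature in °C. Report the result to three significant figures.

T_f = 37.9 °C

Σ mᵢcᵢ(T − Tᵢ) = 0  ⇒  T = Σ mᵢcᵢTᵢ / Σ mᵢcᵢ
Σ mᵢcᵢ = 495.9×0.847 + 388.6×0.504 + 437.7×0.126 = 671.0319
Σ mᵢcᵢTᵢ = 420.0273×8.8 + 195.8544×69.7 + 55.1502×147.2 = 25465
T = 25465 / 671.0319 = 37.949 °C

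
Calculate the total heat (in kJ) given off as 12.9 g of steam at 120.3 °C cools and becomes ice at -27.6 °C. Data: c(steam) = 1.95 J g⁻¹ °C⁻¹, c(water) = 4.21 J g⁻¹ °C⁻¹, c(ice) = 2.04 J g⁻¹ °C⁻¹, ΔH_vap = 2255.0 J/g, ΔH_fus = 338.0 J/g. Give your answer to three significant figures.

q1 (cool steam 120.3→100 °C): 12.9 × 1.95 × 20.3 = 511 J
q2 (condense at 100 °C): 12.9 × 2255.0 = 29090 J
q3 (cool water 100→0 °C): 12.9 × 4.21 × 100.0 = 5431 J
q4 (freeze at 0 °C): 12.9 × 338.0 = 4360 J
q5 (cool ice 0→-27.6 °C): 12.9 × 2.04 × 27.6 = 726 J
Total: 511 + 29090 + 5431 + 4360 + 726 = 40118 J = 40.1 kJ

q = 40.1 kJ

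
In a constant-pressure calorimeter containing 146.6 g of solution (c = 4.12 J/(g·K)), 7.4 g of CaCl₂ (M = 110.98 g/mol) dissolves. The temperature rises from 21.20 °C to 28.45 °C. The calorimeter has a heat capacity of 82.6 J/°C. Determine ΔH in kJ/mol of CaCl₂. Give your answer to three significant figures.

ΔH = -74.7 kJ/mol

|ΔT| = |28.45 − 21.20| = 7.25 °C
|q_surr| = (146.6 × 4.12 + 82.6) × 7.25 = 686.592 × 7.25 = 4978 J
n(CaCl₂) = 7.4 / 110.98 = 0.06668 mol
Temperature rose, so q_rxn = −|q_surr| = -4.978 kJ
ΔH = q_rxn / n = -74.66 kJ/mol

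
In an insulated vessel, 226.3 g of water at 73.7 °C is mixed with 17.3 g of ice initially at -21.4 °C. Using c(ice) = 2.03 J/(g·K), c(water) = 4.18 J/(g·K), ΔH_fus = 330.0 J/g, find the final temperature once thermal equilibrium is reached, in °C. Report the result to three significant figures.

T_f = 62.1 °C

Heat to bring ice to 0 °C and melt it: q₁ = 17.3×2.03×21.4 + 17.3×330.0 = 6460.5 J
Heat the water can supply cooling to 0 °C: 226.3×4.18×73.7 = 69715.3 J > q₁, so all ice melts.
Energy balance: 226.3×4.18×(73.7 − T) = 6460.5 + 17.3×4.18×(T − 0)
945.934(73.7 − T) = 6460.5 + 72.314 T
69715.3 − 6460.5 = 1018.248 T
T = 63254.8 / 1018.248 = 62.12 °C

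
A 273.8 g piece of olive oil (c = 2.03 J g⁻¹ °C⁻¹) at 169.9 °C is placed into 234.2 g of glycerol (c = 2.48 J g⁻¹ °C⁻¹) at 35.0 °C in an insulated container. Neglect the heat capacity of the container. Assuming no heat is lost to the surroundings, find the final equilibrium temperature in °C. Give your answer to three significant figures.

Heat lost by olive oil = heat gained by glycerol.
(273.8)(2.03)(169.9 − T) = (234.2)(2.48)(T − 35.0)
555.814 (169.9 − T) = 580.816 (T − 35.0)
94433 − 555.814 T = 580.816 T − 20329
114762 = 1136.630 T
T = 101.0 °C

T_f = 101 °C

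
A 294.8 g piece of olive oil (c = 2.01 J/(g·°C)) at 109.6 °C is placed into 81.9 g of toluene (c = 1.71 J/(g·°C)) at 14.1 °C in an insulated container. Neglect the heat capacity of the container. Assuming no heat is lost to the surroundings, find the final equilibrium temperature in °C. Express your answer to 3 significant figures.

T_f = 91.3 °C

Heat lost by olive oil = heat gained by toluene.
(294.8)(2.01)(109.6 − T) = (81.9)(1.71)(T − 14.1)
592.548 (109.6 − T) = 140.049 (T − 14.1)
64943 − 592.548 T = 140.049 T − 1974.7
66917.7 = 732.597 T
T = 91.34 °C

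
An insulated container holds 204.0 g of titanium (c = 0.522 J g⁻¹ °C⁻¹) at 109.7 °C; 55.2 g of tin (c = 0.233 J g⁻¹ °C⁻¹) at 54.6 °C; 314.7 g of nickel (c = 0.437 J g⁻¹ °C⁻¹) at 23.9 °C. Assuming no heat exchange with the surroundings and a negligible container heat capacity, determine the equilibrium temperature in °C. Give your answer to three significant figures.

Σ mᵢcᵢ(T − Tᵢ) = 0  ⇒  T = Σ mᵢcᵢTᵢ / Σ mᵢcᵢ
Σ mᵢcᵢ = 204.0×0.522 + 55.2×0.233 + 314.7×0.437 = 256.8735
Σ mᵢcᵢTᵢ = 106.488×109.7 + 12.8616×54.6 + 137.5239×23.9 = 15671
T = 15671 / 256.8735 = 61.01 °C

T_f = 61.0 °C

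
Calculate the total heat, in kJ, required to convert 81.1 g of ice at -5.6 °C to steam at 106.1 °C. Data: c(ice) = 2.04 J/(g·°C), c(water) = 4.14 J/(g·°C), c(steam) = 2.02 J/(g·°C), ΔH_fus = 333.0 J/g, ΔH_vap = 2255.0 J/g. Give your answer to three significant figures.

q = 245 kJ

q1 (heat ice -5.6→0.0 °C): 81.1 × 2.04 × 5.6 = 926 J
q2 (melt at 0 °C): 81.1 × 333.0 = 27006 J
q3 (heat water 0.0→100.0 °C): 81.1 × 4.14 × 100.0 = 33575 J
q4 (vaporize at 100 °C): 81.1 × 2255.0 = 182881 J
q5 (heat steam 100.0→106.1 °C): 81.1 × 2.02 × 6.1 = 999 J
Total: 926 + 27006 + 33575 + 182881 + 999 = 245387 J = 245 kJ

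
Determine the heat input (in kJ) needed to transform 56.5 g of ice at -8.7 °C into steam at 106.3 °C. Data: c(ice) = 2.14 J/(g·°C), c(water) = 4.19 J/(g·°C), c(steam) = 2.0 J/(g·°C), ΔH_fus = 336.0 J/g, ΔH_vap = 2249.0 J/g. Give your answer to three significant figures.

q1 (heat ice -8.7→0.0 °C): 56.5 × 2.14 × 8.7 = 1052 J
q2 (melt at 0 °C): 56.5 × 336.0 = 18984 J
q3 (heat water 0.0→100.0 °C): 56.5 × 4.19 × 100.0 = 23674 J
q4 (vaporize at 100 °C): 56.5 × 2249.0 = 127069 J
q5 (heat steam 100.0→106.3 °C): 56.5 × 2.0 × 6.3 = 712 J
Total: 1052 + 18984 + 23674 + 127069 + 712 = 171491 J = 171 kJ

q = 171 kJ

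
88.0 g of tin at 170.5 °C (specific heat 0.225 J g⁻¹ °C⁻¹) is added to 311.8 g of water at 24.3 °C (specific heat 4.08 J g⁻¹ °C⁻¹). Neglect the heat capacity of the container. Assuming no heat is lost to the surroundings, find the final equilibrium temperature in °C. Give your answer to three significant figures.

T_f = 26.5 °C

Heat lost by tin = heat gained by water.
(88.0)(0.225)(170.5 − T) = (311.8)(4.08)(T − 24.3)
19.8 (170.5 − T) = 1272.144 (T − 24.3)
3375.9 − 19.8 T = 1272.144 T − 30913
34288.9 = 1291.944 T
T = 26.54 °C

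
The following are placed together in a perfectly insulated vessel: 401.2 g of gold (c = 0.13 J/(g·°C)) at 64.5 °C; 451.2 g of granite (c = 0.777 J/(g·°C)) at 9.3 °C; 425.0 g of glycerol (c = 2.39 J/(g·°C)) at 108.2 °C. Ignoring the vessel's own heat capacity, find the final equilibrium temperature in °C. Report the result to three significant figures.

Σ mᵢcᵢ(T − Tᵢ) = 0  ⇒  T = Σ mᵢcᵢTᵢ / Σ mᵢcᵢ
Σ mᵢcᵢ = 401.2×0.13 + 451.2×0.777 + 425.0×2.39 = 1418.4884
Σ mᵢcᵢTᵢ = 52.156×64.5 + 350.5824×9.3 + 1015.75×108.2 = 116528.6
T = 116528.6 / 1418.4884 = 82.1498 °C

T_f = 82.1 °C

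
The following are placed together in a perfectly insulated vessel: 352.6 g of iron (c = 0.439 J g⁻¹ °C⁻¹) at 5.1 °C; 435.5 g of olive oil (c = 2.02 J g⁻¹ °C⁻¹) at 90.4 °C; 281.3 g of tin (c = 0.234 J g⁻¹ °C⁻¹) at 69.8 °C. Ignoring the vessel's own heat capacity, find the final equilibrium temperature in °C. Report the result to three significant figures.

T_f = 77.2 °C

Σ mᵢcᵢ(T − Tᵢ) = 0  ⇒  T = Σ mᵢcᵢTᵢ / Σ mᵢcᵢ
Σ mᵢcᵢ = 352.6×0.439 + 435.5×2.02 + 281.3×0.234 = 1100.3256
Σ mᵢcᵢTᵢ = 154.7914×5.1 + 879.71×90.4 + 65.8242×69.8 = 84910
T = 84910 / 1100.3256 = 77.17 °C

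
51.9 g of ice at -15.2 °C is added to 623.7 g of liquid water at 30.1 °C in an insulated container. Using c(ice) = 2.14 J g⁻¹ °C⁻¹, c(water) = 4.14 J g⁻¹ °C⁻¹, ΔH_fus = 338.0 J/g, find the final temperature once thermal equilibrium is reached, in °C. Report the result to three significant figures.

Heat to bring ice to 0 °C and melt it: q₁ = 51.9×2.14×15.2 + 51.9×338.0 = 19230 J
Heat the water can supply cooling to 0 °C: 623.7×4.14×30.1 = 77721.8 J > q₁, so all ice melts.
Energy balance: 623.7×4.14×(30.1 − T) = 19230 + 51.9×4.14×(T − 0)
2582.118(30.1 − T) = 19230 + 214.866 T
77721.8 − 19230 = 2796.984 T
T = 58491.8 / 2796.984 = 20.91 °C

T_f = 20.9 °C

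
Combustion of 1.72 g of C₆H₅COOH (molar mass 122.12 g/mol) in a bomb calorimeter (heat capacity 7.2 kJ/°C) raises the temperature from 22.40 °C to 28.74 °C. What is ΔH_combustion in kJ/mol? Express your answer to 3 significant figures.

ΔT = 28.74 − 22.40 = 6.34 °C
q_cal = C_cal × ΔT = 7.2 × 6.34 = 45.648 kJ
n = 1.72 / 122.12 = 0.01408 mol
q_rxn = −q_cal = -45.648 kJ
ΔH = -45.648 / 0.01408 = -3242 kJ/mol

ΔH = -3240 kJ/mol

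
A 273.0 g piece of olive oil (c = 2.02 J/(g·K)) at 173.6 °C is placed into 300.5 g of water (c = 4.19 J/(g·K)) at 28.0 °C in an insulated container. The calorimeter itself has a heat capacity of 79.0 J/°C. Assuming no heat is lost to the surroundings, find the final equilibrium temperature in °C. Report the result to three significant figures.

Heat lost by olive oil = heat gained by water + calorimeter.
(273.0)(2.02)(173.6 − T) = [(300.5)(4.19) + 79.0](T − 28.0)
551.46 (173.6 − T) = 1338.095 (T − 28.0)
95733 − 551.46 T = 1338.095 T − 37467
133200 = 1889.555 T
T = 70.49 °C

T_f = 70.5 °C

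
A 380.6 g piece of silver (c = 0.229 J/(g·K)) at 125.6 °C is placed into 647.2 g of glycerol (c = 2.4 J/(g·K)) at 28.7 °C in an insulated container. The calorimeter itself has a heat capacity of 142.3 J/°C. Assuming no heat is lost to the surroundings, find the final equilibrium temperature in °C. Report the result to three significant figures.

T_f = 33.4 °C

Heat lost by silver = heat gained by glycerol + calorimeter.
(380.6)(0.229)(125.6 − T) = [(647.2)(2.4) + 142.3](T − 28.7)
87.1574 (125.6 − T) = 1695.58 (T − 28.7)
10947 − 87.1574 T = 1695.58 T − 48663
59610 = 1782.7374 T
T = 33.44 °C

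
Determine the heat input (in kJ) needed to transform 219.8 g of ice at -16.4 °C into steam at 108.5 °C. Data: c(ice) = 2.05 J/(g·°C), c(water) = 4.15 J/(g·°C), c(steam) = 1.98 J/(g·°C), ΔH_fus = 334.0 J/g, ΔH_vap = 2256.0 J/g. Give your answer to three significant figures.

q1 (heat ice -16.4→0.0 °C): 219.8 × 2.05 × 16.4 = 7390 J
q2 (melt at 0 °C): 219.8 × 334.0 = 73413 J
q3 (heat water 0.0→100.0 °C): 219.8 × 4.15 × 100.0 = 91217 J
q4 (vaporize at 100 °C): 219.8 × 2256.0 = 495869 J
q5 (heat steam 100.0→108.5 °C): 219.8 × 1.98 × 8.5 = 3699 J
Total: 7390 + 73413 + 91217 + 495869 + 3699 = 671588 J = 672 kJ

q = 672 kJ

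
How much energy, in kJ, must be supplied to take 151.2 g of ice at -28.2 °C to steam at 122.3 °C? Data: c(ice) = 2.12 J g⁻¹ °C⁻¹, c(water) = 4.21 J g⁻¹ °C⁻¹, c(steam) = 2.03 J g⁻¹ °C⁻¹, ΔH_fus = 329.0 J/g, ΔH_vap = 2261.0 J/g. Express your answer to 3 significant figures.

q = 471 kJ

q1 (heat ice -28.2→0.0 °C): 151.2 × 2.12 × 28.2 = 9039 J
q2 (melt at 0 °C): 151.2 × 329.0 = 49745 J
q3 (heat water 0.0→100.0 °C): 151.2 × 4.21 × 100.0 = 63655 J
q4 (vaporize at 100 °C): 151.2 × 2261.0 = 341863 J
q5 (heat steam 100.0→122.3 °C): 151.2 × 2.03 × 22.3 = 6845 J
Total: 9039 + 49745 + 63655 + 341863 + 6845 = 471147 J = 471 kJ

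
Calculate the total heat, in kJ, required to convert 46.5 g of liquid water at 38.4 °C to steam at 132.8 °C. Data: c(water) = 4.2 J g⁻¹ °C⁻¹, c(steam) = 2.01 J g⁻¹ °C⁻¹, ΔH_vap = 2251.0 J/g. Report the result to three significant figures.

q1 (heat water 38.4→100.0 °C): 46.5 × 4.2 × 61.6 = 12030 J
q2 (vaporize at 100 °C): 46.5 × 2251.0 = 104672 J
q3 (heat steam 100.0→132.8 °C): 46.5 × 2.01 × 32.8 = 3066 J
Total: 12030 + 104672 + 3066 = 119768 J = 120 kJ

q = 120 kJ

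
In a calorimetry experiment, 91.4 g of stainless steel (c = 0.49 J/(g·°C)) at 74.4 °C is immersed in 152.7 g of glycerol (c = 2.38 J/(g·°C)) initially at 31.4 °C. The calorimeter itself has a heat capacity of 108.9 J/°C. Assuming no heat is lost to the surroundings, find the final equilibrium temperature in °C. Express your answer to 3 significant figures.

Heat lost by stainless steel = heat gained by glycerol + calorimeter.
(91.4)(0.49)(74.4 − T) = [(152.7)(2.38) + 108.9](T − 31.4)
44.786 (74.4 − T) = 472.326 (T − 31.4)
3332.1 − 44.786 T = 472.326 T − 14831
18163.1 = 517.112 T
T = 35.12 °C

T_f = 35.1 °C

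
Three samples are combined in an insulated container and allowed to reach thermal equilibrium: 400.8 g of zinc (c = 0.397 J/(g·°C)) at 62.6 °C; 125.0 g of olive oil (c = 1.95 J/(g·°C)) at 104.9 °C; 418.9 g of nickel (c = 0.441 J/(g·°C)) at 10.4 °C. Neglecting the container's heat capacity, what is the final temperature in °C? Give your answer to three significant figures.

Σ mᵢcᵢ(T − Tᵢ) = 0  ⇒  T = Σ mᵢcᵢTᵢ / Σ mᵢcᵢ
Σ mᵢcᵢ = 400.8×0.397 + 125.0×1.95 + 418.9×0.441 = 587.6025
Σ mᵢcᵢTᵢ = 159.1176×62.6 + 243.75×104.9 + 184.7349×10.4 = 37451
T = 37451 / 587.6025 = 63.74 °C

T_f = 63.7 °C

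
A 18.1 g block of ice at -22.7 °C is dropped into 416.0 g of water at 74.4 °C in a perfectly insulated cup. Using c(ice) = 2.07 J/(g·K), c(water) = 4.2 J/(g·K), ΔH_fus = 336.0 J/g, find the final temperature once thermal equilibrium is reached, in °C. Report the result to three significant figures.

T_f = 67.5 °C

Heat to bring ice to 0 °C and melt it: q₁ = 18.1×2.07×22.7 + 18.1×336.0 = 6932.1 J
Heat the water can supply cooling to 0 °C: 416.0×4.2×74.4 = 129992 J > q₁, so all ice melts.
Energy balance: 416.0×4.2×(74.4 − T) = 6932.1 + 18.1×4.2×(T − 0)
1747.2(74.4 − T) = 6932.1 + 76.02 T
129992 − 6932.1 = 1823.22 T
T = 123059.9 / 1823.22 = 67.50 °C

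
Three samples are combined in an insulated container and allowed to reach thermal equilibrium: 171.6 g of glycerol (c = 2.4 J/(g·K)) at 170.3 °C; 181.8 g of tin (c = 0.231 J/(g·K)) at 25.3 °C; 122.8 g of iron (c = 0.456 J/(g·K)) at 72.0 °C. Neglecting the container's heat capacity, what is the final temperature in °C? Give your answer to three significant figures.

Σ mᵢcᵢ(T − Tᵢ) = 0  ⇒  T = Σ mᵢcᵢTᵢ / Σ mᵢcᵢ
Σ mᵢcᵢ = 171.6×2.4 + 181.8×0.231 + 122.8×0.456 = 509.8326
Σ mᵢcᵢTᵢ = 411.84×170.3 + 41.9958×25.3 + 55.9968×72.0 = 75231
T = 75231 / 509.8326 = 147.6 °C

T_f = 148 °C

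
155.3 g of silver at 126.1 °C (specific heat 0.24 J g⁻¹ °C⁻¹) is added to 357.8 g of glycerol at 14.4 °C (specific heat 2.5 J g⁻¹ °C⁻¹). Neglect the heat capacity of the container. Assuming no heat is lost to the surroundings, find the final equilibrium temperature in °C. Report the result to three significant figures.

Heat lost by silver = heat gained by glycerol.
(155.3)(0.24)(126.1 − T) = (357.8)(2.5)(T − 14.4)
37.272 (126.1 − T) = 894.5 (T − 14.4)
4700.0 − 37.272 T = 894.5 T − 12881
17581.0 = 931.772 T
T = 18.87 °C

T_f = 18.9 °C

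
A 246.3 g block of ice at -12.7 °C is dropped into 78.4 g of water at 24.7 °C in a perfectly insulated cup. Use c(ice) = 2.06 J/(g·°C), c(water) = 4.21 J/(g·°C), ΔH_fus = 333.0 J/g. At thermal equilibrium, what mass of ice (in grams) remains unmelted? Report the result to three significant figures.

m_ice remaining = 241 g

Heat to warm all ice to 0 °C: 246.3×2.06×12.7 = 6443.7 J
Heat released by water cooling to 0 °C: 78.4×4.21×24.7 = 8152.6 J
8152.6 J < 6443.7 + 246.3×333.0 = 88461.6 J, so not all ice melts; final T = 0 °C.
Heat left for melting: 8152.6 − 6443.7 = 1708.9 J
Mass melted = 1708.9 / 333.0 = 5.132 g
Ice remaining = 246.3 − 5.132 = 241.168 g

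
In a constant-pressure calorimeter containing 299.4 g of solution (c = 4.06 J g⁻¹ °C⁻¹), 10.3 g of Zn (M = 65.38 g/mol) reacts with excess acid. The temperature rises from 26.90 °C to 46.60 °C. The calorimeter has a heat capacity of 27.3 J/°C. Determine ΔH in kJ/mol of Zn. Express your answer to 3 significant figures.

ΔH = -155 kJ/mol

|ΔT| = |46.60 − 26.90| = 19.70 °C
|q_surr| = (299.4 × 4.06 + 27.3) × 19.70 = 1242.864 × 19.70 = 24480 J
n(Zn) = 10.3 / 65.38 = 0.1575 mol
Temperature rose, so q_rxn = −|q_surr| = -24.48 kJ
ΔH = q_rxn / n = -155.4 kJ/mol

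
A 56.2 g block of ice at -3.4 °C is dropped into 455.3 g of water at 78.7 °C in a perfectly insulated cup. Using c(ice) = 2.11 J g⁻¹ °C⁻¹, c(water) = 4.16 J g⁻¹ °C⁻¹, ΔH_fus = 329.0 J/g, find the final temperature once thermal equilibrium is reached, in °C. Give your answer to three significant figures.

T_f = 61.2 °C

Heat to bring ice to 0 °C and melt it: q₁ = 56.2×2.11×3.4 + 56.2×329.0 = 18893 J
Heat the water can supply cooling to 0 °C: 455.3×4.16×78.7 = 149062 J > q₁, so all ice melts.
Energy balance: 455.3×4.16×(78.7 − T) = 18893 + 56.2×4.16×(T − 0)
1894.048(78.7 − T) = 18893 + 233.792 T
149062 − 18893 = 2127.840 T
T = 130169 / 2127.840 = 61.17 °C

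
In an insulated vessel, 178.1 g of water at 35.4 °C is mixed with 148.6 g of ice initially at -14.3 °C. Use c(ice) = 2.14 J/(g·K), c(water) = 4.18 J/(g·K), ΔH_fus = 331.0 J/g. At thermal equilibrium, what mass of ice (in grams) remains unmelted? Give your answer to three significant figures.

m_ice remaining = 82.7 g

Heat to warm all ice to 0 °C: 148.6×2.14×14.3 = 4547.5 J
Heat released by water cooling to 0 °C: 178.1×4.18×35.4 = 26354 J
26354 J < 4547.5 + 148.6×331.0 = 53734.1 J, so not all ice melts; final T = 0 °C.
Heat left for melting: 26354 − 4547.5 = 21806.5 J
Mass melted = 21806.5 / 331.0 = 65.88 g
Ice remaining = 148.6 − 65.88 = 82.72 g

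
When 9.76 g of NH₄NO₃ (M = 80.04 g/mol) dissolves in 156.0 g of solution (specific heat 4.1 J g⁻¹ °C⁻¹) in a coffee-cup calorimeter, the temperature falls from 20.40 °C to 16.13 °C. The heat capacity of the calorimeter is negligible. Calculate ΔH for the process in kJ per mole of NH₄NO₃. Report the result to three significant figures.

ΔH = 22.4 kJ/mol

|ΔT| = |16.13 − 20.40| = 4.27 °C
|q_surr| = (156.0 × 4.1) × 4.27 = 639.6 × 4.27 = 2731 J
n(NH₄NO₃) = 9.76 / 80.04 = 0.1219 mol
Temperature fell, so q_rxn = +|q_surr| = 2.731 kJ
ΔH = q_rxn / n = 22.40 kJ/mol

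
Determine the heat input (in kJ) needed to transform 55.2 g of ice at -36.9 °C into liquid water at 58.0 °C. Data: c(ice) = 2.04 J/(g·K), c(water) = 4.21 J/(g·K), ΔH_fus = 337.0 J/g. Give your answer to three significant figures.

q1 (heat ice -36.9→0.0 °C): 55.2 × 2.04 × 36.9 = 4155 J
q2 (melt at 0 °C): 55.2 × 337.0 = 18602 J
q3 (heat water 0.0→58.0 °C): 55.2 × 4.21 × 58.0 = 13479 J
Total: 4155 + 18602 + 13479 = 36236 J = 36.2 kJ

q = 36.2 kJ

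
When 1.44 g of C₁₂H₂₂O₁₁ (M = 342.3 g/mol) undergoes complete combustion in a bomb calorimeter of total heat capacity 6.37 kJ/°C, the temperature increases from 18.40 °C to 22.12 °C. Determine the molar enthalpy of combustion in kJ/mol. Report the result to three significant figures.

ΔT = 22.12 − 18.40 = 3.72 °C
q_cal = C_cal × ΔT = 6.37 × 3.72 = 23.6964 kJ
n = 1.44 / 342.3 = 0.004207 mol
q_rxn = −q_cal = -23.6964 kJ
ΔH = -23.6964 / 0.004207 = -5633 kJ/mol

ΔH = -5630 kJ/mol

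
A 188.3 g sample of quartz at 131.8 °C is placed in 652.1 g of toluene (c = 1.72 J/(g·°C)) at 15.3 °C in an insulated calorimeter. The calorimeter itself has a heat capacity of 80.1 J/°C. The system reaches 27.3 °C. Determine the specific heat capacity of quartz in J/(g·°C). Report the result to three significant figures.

q_gained = (652.1 × 1.72 + 80.1) × (27.3 − 15.3) = 14420 J
q_lost = 188.3 × c × (131.8 − 27.3) = 19677.35 c
Set equal: c = 14420 / 19677.35 = 0.733 J/(g·°C)

c = 0.733 J/(g·°C)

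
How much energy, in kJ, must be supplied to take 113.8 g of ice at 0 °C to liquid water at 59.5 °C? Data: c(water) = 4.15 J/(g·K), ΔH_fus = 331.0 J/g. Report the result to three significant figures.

q1 (melt at 0 °C): 113.8 × 331.0 = 37668 J
q2 (heat water 0.0→59.5 °C): 113.8 × 4.15 × 59.5 = 28100 J
Total: 37668 + 28100 = 65768 J = 65.8 kJ

q = 65.8 kJ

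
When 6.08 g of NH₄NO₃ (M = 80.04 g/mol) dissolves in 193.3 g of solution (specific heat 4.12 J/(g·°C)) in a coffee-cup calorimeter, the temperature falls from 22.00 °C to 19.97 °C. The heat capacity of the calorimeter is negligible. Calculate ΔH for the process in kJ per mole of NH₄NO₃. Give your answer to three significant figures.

ΔH = 21.3 kJ/mol

|ΔT| = |19.97 − 22.00| = 2.03 °C
|q_surr| = (193.3 × 4.12) × 2.03 = 796.396 × 2.03 = 1617 J
n(NH₄NO₃) = 6.08 / 80.04 = 0.07596 mol
Temperature fell, so q_rxn = +|q_surr| = 1.617 kJ
ΔH = q_rxn / n = 21.29 kJ/mol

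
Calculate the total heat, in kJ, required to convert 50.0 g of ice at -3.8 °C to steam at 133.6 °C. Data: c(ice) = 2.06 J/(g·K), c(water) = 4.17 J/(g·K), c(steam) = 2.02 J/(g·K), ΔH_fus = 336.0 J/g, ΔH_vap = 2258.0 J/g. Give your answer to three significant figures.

q = 154 kJ

q1 (heat ice -3.8→0.0 °C): 50.0 × 2.06 × 3.8 = 391 J
q2 (melt at 0 °C): 50.0 × 336.0 = 16800 J
q3 (heat water 0.0→100.0 °C): 50.0 × 4.17 × 100.0 = 20850 J
q4 (vaporize at 100 °C): 50.0 × 2258.0 = 112900 J
q5 (heat steam 100.0→133.6 °C): 50.0 × 2.02 × 33.6 = 3394 J
Total: 391 + 16800 + 20850 + 112900 + 3394 = 154335 J = 154 kJ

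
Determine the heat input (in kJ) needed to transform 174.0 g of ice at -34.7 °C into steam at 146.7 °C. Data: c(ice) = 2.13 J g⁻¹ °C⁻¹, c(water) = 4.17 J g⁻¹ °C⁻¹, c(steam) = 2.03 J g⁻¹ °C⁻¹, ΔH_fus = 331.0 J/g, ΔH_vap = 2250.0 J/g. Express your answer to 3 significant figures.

q = 551 kJ

q1 (heat ice -34.7→0.0 °C): 174.0 × 2.13 × 34.7 = 12861 J
q2 (melt at 0 °C): 174.0 × 331.0 = 57594 J
q3 (heat water 0.0→100.0 °C): 174.0 × 4.17 × 100.0 = 72558 J
q4 (vaporize at 100 °C): 174.0 × 2250.0 = 391500 J
q5 (heat steam 100.0→146.7 °C): 174.0 × 2.03 × 46.7 = 16495 J
Total: 12861 + 57594 + 72558 + 391500 + 16495 = 551008 J = 551 kJ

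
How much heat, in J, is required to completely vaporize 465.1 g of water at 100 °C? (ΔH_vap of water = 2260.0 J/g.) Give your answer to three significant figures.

q = m × ΔH_vap = 465.1 × 2260.0 = 1051000 J

q = 1050000 J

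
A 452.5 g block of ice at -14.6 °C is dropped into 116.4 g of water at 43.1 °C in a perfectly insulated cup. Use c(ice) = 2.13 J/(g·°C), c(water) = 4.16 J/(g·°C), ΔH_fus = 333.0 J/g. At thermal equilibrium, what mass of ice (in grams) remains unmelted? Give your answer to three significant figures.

Heat to warm all ice to 0 °C: 452.5×2.13×14.6 = 14072 J
Heat released by water cooling to 0 °C: 116.4×4.16×43.1 = 20870 J
20870 J < 14072 + 452.5×333.0 = 164754.5 J, so not all ice melts; final T = 0 °C.
Heat left for melting: 20870 − 14072 = 6798 J
Mass melted = 6798 / 333.0 = 20.41 g
Ice remaining = 452.5 − 20.41 = 432.09 g

m_ice remaining = 432 g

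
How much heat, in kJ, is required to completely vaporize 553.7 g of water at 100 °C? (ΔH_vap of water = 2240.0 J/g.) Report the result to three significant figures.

q = m × ΔH_vap = 553.7 × 2240.0 = 1240000 J = 1240 kJ

q = 1240 kJ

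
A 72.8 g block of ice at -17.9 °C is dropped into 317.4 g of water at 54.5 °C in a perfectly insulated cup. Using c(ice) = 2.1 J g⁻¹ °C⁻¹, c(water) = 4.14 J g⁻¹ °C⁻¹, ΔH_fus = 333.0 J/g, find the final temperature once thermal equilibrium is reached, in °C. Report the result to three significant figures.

T_f = 27.6 °C

Heat to bring ice to 0 °C and melt it: q₁ = 72.8×2.1×17.9 + 72.8×333.0 = 26979 J
Heat the water can supply cooling to 0 °C: 317.4×4.14×54.5 = 71615.0 J > q₁, so all ice melts.
Energy balance: 317.4×4.14×(54.5 − T) = 26979 + 72.8×4.14×(T − 0)
1314.036(54.5 − T) = 26979 + 301.392 T
71615.0 − 26979 = 1615.428 T
T = 44636.0 / 1615.428 = 27.63 °C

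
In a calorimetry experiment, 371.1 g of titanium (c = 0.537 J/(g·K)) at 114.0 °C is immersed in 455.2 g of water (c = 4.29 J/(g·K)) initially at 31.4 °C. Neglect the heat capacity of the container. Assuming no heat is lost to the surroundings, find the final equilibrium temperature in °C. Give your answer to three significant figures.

T_f = 39.0 °C

Heat lost by titanium = heat gained by water.
(371.1)(0.537)(114.0 − T) = (455.2)(4.29)(T − 31.4)
199.2807 (114.0 − T) = 1952.808 (T − 31.4)
22718 − 199.2807 T = 1952.808 T − 61318
84036 = 2152.0887 T
T = 39.049 °C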